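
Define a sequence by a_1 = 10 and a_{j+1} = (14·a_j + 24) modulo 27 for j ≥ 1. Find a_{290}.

We have a_1 = 10, a_2 = 2, a_3 = 25, a_4 = 23, a_5 = 22, a_6 = 8, a_7 = 1, a_8 = 11, a_9 = 16, a_{10} = 5, a_{11} = 13, a_{12} = 17, a_{13} = 19, a_{14} = 20, a_{15} = 7, a_{16} = 14, a_{17} = 4, a_{18} = 26, a_{19} = 10.
Since a_{19} = a_1 = 10, the sequence is periodic with period 18.
(290 - 1) mod 18 = 1, so a_{290} = a_2 = 2.

2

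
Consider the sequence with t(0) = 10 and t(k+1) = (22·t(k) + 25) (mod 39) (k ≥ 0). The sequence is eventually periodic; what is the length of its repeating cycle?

3

Listing terms: t(0) = 10; t(1) = 11; t(2) = 33; t(3) = 10.
The sequence repeats with period 3.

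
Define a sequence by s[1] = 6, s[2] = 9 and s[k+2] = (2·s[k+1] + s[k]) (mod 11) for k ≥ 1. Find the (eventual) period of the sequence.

Listing terms: s[1] = 6; s[2] = 9; s[3] = 2; s[4] = 2; s[5] = 6; s[6] = 3; s[7] = 1; s[8] = 5; s[9] = 0; s[10] = 5; s[11] = 10; s[12] = 3; s[13] = 5; s[14] = 2; s[15] = 9; s[16] = 9; s[17] = 5; s[18] = 8; s[19] = 10; s[20] = 6; s[21] = 0; s[22] = 6; s[23] = 1; s[24] = 8; s[25] = 6; s[26] = 9.
Since (s[25], s[26]) = (s[1], s[2]) = (6, 9) (two consecutive terms determine the rest), the sequence is periodic with period 24.

24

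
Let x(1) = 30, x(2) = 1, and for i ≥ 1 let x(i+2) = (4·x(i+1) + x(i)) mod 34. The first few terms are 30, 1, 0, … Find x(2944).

Computing terms: x(1) = 30, x(2) = 1, x(3) = 0, x(4) = 1, x(5) = 4, x(6) = 17, x(7) = 4, x(8) = 33, x(9) = 0, x(10) = 33, x(11) = 30, x(12) = 17, x(13) = 30, x(14) = 1.
The sequence repeats with period 12.
(2944 - 1) mod 12 = 3, so x(2944) = x(4) = 1.

1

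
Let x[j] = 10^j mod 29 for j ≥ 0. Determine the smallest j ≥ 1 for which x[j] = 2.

x[0] = 1, x[1] = 10, x[2] = 13, x[3] = 14, x[4] = 24, x[5] = 8, x[6] = 22, x[7] = 17, x[8] = 25, x[9] = 18, x[10] = 6, x[11] = 2, x[12] = 20, x[13] = 26, x[14] = 28, x[15] = 19, x[16] = 16, x[17] = 15, x[18] = 5, x[19] = 21, x[20] = 7, x[21] = 12, x[22] = 4, x[23] = 11, x[24] = 23, x[25] = 27, x[26] = 9, x[27] = 3, x[28] = 1.
Since x[28] = x[0] = 1, the sequence is periodic with period 28.
The value 2 first appears (with j ≥ 1) at x[11].

11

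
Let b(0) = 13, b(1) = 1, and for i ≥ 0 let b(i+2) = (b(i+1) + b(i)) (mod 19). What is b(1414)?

3

We have b(0) = 13; b(1) = 1; b(2) = 14; b(3) = 15; b(4) = 10; b(5) = 6; b(6) = 16; b(7) = 3; b(8) = 0; b(9) = 3; b(10) = 3; b(11) = 6; b(12) = 9; b(13) = 15; b(14) = 5; b(15) = 1; b(16) = 6; b(17) = 7; b(18) = 13; b(19) = 1.
The sequence repeats with period 18.
(1414 - 0) mod 18 = 10, so b(1414) = b(10) = 3.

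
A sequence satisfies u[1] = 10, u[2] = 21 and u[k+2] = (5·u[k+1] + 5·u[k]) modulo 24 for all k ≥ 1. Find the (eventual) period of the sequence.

12

Listing terms: u[1] = 10; u[2] = 21; u[3] = 11; u[4] = 16; u[5] = 15; u[6] = 11; u[7] = 10; u[8] = 9; u[9] = 23; u[10] = 16; u[11] = 3; u[12] = 23; u[13] = 10; u[14] = 21.
The sequence repeats with period 12.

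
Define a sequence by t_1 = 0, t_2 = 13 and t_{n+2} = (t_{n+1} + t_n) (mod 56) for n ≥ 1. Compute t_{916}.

26

t_1 = 0; t_2 = 13; t_3 = 13; t_4 = 26; t_5 = 39; t_6 = 9; t_7 = 48; t_8 = 1; t_9 = 49; t_{10} = 50; t_{11} = 43; t_{12} = 37; t_{13} = 24; t_{14} = 5; t_{15} = 29; t_{16} = 34; t_{17} = 7; t_{18} = 41; t_{19} = 48; t_{20} = 33; t_{21} = 25; t_{22} = 2; t_{23} = 27; t_{24} = 29; t_{25} = 0; t_{26} = 29; t_{27} = 29; t_{28} = 2; t_{29} = 31; t_{30} = 33; t_{31} = 8; t_{32} = 41; t_{33} = 49; t_{34} = 34; t_{35} = 27; t_{36} = 5; t_{37} = 32; t_{38} = 37; t_{39} = 13; t_{40} = 50; t_{41} = 7; t_{42} = 1; t_{43} = 8; t_{44} = 9; t_{45} = 17; t_{46} = 26; t_{47} = 43; t_{48} = 13; t_{49} = 0; t_{50} = 13.
The sequence repeats with period 48.
(916 - 1) mod 48 = 3, so t_{916} = t_4 = 26.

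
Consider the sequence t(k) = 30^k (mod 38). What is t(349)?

We have t(1) = 30,  t(2) = 26,  t(3) = 20,  t(4) = 30.
Since t(4) = t(1) = 30, the sequence is periodic with period 3.
(349 - 1) mod 3 = 0, so t(349) = t(1) = 30.

30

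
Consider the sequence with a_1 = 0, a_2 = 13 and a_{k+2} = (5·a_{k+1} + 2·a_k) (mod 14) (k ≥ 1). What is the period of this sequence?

48

a_1 = 0,  a_2 = 13,  a_3 = 9,  a_4 = 1,  a_5 = 9,  a_6 = 5,  a_7 = 1,  a_8 = 1,  a_9 = 7,  a_{10} = 9,  a_{11} = 3,  a_{12} = 5,  a_{13} = 3,  a_{14} = 11,  a_{15} = 5,  a_{16} = 5,  a_{17} = 7,  a_{18} = 3,  a_{19} = 1,  a_{20} = 11,  a_{21} = 1,  a_{22} = 13,  a_{23} = 11,  a_{24} = 11,  a_{25} = 7,  a_{26} = 1,  a_{27} = 5,  a_{28} = 13,  a_{29} = 5,  a_{30} = 9,  a_{31} = 13,  a_{32} = 13,  a_{33} = 7,  a_{34} = 5,  a_{35} = 11,  a_{36} = 9,  a_{37} = 11,  a_{38} = 3,  a_{39} = 9,  a_{40} = 9,  a_{41} = 7,  a_{42} = 11,  a_{43} = 13,  a_{44} = 3,  a_{45} = 13,  a_{46} = 1,  a_{47} = 3,  a_{48} = 3,  a_{49} = 7,  a_{50} = 13,  a_{51} = 9.
Since (a_{50}, a_{51}) = (a_2, a_3) = (13, 9) (two consecutive terms determine the rest), the sequence is eventually periodic: after a pre-period of length 1 it cycles with period 48.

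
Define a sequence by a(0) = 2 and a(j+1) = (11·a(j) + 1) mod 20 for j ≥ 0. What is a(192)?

Listing terms: a(0) = 2, a(1) = 3, a(2) = 14, a(3) = 15, a(4) = 6, a(5) = 7, a(6) = 18, a(7) = 19, a(8) = 10, a(9) = 11, a(10) = 2.
The sequence repeats with period 10.
(192 - 0) mod 10 = 2, so a(192) = a(2) = 14.

14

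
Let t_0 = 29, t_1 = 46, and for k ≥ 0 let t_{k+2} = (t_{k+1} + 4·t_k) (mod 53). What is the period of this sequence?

26

Listing terms: t_0 = 29; t_1 = 46; t_2 = 3; t_3 = 28; t_4 = 40; t_5 = 46; t_6 = 47; t_7 = 19; t_8 = 48; t_9 = 18; t_{10} = 51; t_{11} = 17; t_{12} = 9; t_{13} = 24; t_{14} = 7; t_{15} = 50; t_{16} = 25; t_{17} = 13; t_{18} = 7; t_{19} = 6; t_{20} = 34; t_{21} = 5; t_{22} = 35; t_{23} = 2; t_{24} = 36; t_{25} = 44; t_{26} = 29; t_{27} = 46.
Since (t_{26}, t_{27}) = (t_0, t_1) = (29, 46) (two consecutive terms determine the rest), the sequence is periodic with period 26.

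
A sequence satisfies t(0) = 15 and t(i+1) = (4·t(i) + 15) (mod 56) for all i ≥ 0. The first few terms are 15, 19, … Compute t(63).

43

We have t(0) = 15, t(1) = 19, t(2) = 35, t(3) = 43, t(4) = 19.
Since t(4) = t(1) = 19, the sequence is eventually periodic: after a pre-period of length 1 it cycles with period 3.
For i ≥ 1, t(i) depends only on (i - 1) mod 3. (63 - 1) mod 3 = 2, so t(63) = t(3) = 43.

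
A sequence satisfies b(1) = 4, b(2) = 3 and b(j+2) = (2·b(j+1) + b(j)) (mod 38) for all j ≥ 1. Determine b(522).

3

Listing terms: b(1) = 4, b(2) = 3, b(3) = 10, b(4) = 23, b(5) = 18, b(6) = 21, b(7) = 22, b(8) = 27, b(9) = 0, b(10) = 27, b(11) = 16, b(12) = 21, b(13) = 20, b(14) = 23, b(15) = 28, b(16) = 3, b(17) = 34, b(18) = 33, b(19) = 24, b(20) = 5, b(21) = 34, b(22) = 35, b(23) = 28, b(24) = 15, b(25) = 20, b(26) = 17, b(27) = 16, b(28) = 11, b(29) = 0, b(30) = 11, b(31) = 22, b(32) = 17, b(33) = 18, b(34) = 15, b(35) = 10, b(36) = 35, b(37) = 4, b(38) = 5, b(39) = 14, b(40) = 33, b(41) = 4, b(42) = 3.
Since (b(41), b(42)) = (b(1), b(2)) = (4, 3) (two consecutive terms determine the rest), the sequence is periodic with period 40.
So b(522) = b(1 + ((522-1) mod 40)) = b(2) = 3.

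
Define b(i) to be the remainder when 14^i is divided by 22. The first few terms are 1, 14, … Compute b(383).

b(0) = 1,  b(1) = 14,  b(2) = 20,  b(3) = 16,  b(4) = 4,  b(5) = 12,  b(6) = 14.
Since b(6) = b(1) = 14, the sequence is eventually periodic: after a pre-period of length 1 it cycles with period 5.
For i ≥ 1, b(i) depends only on (i - 1) mod 5. (383 - 1) mod 5 = 2, so b(383) = b(3) = 16.

16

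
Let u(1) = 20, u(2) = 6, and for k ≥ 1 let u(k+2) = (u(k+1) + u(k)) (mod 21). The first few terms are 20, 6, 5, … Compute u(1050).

u(1) = 20; u(2) = 6; u(3) = 5; u(4) = 11; u(5) = 16; u(6) = 6; u(7) = 1; u(8) = 7; u(9) = 8; u(10) = 15; u(11) = 2; u(12) = 17; u(13) = 19; u(14) = 15; u(15) = 13; u(16) = 7; u(17) = 20; u(18) = 6.
Since (u(17), u(18)) = (u(1), u(2)) = (20, 6) (two consecutive terms determine the rest), the sequence is periodic with period 16.
So u(1050) = u(1 + ((1050-1) mod 16)) = u(10) = 15.

15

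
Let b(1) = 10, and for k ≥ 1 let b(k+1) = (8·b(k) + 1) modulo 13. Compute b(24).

6

b(1) = 10; b(2) = 3; b(3) = 12; b(4) = 6; b(5) = 10.
Since b(5) = b(1) = 10, the sequence is periodic with period 4.
So b(24) = b(1 + ((24-1) mod 4)) = b(4) = 6.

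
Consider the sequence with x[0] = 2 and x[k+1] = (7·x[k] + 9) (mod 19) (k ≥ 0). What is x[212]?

Listing terms: x[0] = 2, x[1] = 4, x[2] = 18, x[3] = 2.
The sequence repeats with period 3.
(212 - 0) mod 3 = 2, so x[212] = x[2] = 18.

18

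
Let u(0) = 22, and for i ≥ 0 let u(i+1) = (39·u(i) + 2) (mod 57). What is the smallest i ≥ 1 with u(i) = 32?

5

u(0) = 22,  u(1) = 5,  u(2) = 26,  u(3) = 47,  u(4) = 11,  u(5) = 32,  u(6) = 53,  u(7) = 17,  u(8) = 38,  u(9) = 2,  u(10) = 23,  u(11) = 44,  u(12) = 8,  u(13) = 29,  u(14) = 50,  u(15) = 14,  u(16) = 35,  u(17) = 56,  u(18) = 20,  u(19) = 41,  u(20) = 5.
Since u(20) = u(1) = 5, the sequence is eventually periodic: after a pre-period of length 1 it cycles with period 19.
The value 32 first appears (with i ≥ 1) at u(5).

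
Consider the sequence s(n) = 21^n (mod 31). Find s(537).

27

Computing terms: s(1) = 21,  s(2) = 7,  s(3) = 23,  s(4) = 18,  s(5) = 6,  s(6) = 2,  s(7) = 11,  s(8) = 14,  s(9) = 15,  s(10) = 5,  s(11) = 12,  s(12) = 4,  s(13) = 22,  s(14) = 28,  s(15) = 30,  s(16) = 10,  s(17) = 24,  s(18) = 8,  s(19) = 13,  s(20) = 25,  s(21) = 29,  s(22) = 20,  s(23) = 17,  s(24) = 16,  s(25) = 26,  s(26) = 19,  s(27) = 27,  s(28) = 9,  s(29) = 3,  s(30) = 1,  s(31) = 21.
The sequence repeats with period 30.
So s(537) = s(1 + ((537-1) mod 30)) = s(27) = 27.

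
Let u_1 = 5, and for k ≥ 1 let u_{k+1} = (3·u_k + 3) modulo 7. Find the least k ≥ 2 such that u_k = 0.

Listing terms: u_1 = 5; u_2 = 4; u_3 = 1; u_4 = 6; u_5 = 0; u_6 = 3; u_7 = 5.
Since u_7 = u_1 = 5, the sequence is periodic with period 6.
The value 0 first appears (with k ≥ 2) at u_5.

5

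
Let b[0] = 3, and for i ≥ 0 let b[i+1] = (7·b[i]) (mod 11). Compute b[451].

10

Computing terms: b[0] = 3,  b[1] = 10,  b[2] = 4,  b[3] = 6,  b[4] = 9,  b[5] = 8,  b[6] = 1,  b[7] = 7,  b[8] = 5,  b[9] = 2,  b[10] = 3.
The sequence repeats with period 10.
So b[451] = b[0 + ((451-0) mod 10)] = b[1] = 10.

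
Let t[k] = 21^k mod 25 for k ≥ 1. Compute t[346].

Listing terms: t[1] = 21,  t[2] = 16,  t[3] = 11,  t[4] = 6,  t[5] = 1,  t[6] = 21.
The sequence repeats with period 5.
(346 - 1) mod 5 = 0, so t[346] = t[1] = 21.

21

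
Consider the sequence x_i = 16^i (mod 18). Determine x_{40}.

16

Computing terms: x_1 = 16, x_2 = 4, x_3 = 10, x_4 = 16.
The sequence repeats with period 3.
(40 - 1) mod 3 = 0, so x_{40} = x_1 = 16.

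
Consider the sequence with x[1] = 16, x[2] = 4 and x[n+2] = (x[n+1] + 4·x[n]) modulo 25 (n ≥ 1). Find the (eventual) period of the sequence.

Computing terms: x[1] = 16, x[2] = 4, x[3] = 18, x[4] = 9, x[5] = 6, x[6] = 17, x[7] = 16, x[8] = 9, x[9] = 23, x[10] = 9, x[11] = 1, x[12] = 12, x[13] = 16, x[14] = 14, x[15] = 3, x[16] = 9, x[17] = 21, x[18] = 7, x[19] = 16, x[20] = 19, x[21] = 8, x[22] = 9, x[23] = 16, x[24] = 2, x[25] = 16, x[26] = 24, x[27] = 13, x[28] = 9, x[29] = 11, x[30] = 22, x[31] = 16, x[32] = 4.
Since (x[31], x[32]) = (x[1], x[2]) = (16, 4) (two consecutive terms determine the rest), the sequence is periodic with period 30.

30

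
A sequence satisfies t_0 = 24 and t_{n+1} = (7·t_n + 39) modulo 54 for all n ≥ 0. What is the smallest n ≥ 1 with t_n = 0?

Listing terms: t_0 = 24; t_1 = 45; t_2 = 30; t_3 = 33; t_4 = 0; t_5 = 39; t_6 = 42; t_7 = 9; t_8 = 48; t_9 = 51; t_{10} = 18; t_{11} = 3; t_{12} = 6; t_{13} = 27; t_{14} = 12; t_{15} = 15; t_{16} = 36; t_{17} = 21; t_{18} = 24.
Since t_{18} = t_0 = 24, the sequence is periodic with period 18.
The value 0 first appears (with n ≥ 1) at t_4.

4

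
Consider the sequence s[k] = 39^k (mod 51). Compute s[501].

Computing terms: s[0] = 1,  s[1] = 39,  s[2] = 42,  s[3] = 6,  s[4] = 30,  s[5] = 48,  s[6] = 36,  s[7] = 27,  s[8] = 33,  s[9] = 12,  s[10] = 9,  s[11] = 45,  s[12] = 21,  s[13] = 3,  s[14] = 15,  s[15] = 24,  s[16] = 18,  s[17] = 39.
Since s[17] = s[1] = 39, the sequence is eventually periodic: after a pre-period of length 1 it cycles with period 16.
For k ≥ 1, s[k] depends only on (k - 1) mod 16. (501 - 1) mod 16 = 4, so s[501] = s[5] = 48.

48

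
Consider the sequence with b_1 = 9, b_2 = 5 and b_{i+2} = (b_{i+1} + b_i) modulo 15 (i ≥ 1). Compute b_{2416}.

8

Listing terms: b_1 = 9, b_2 = 5, b_3 = 14, b_4 = 4, b_5 = 3, b_6 = 7, b_7 = 10, b_8 = 2, b_9 = 12, b_{10} = 14, b_{11} = 11, b_{12} = 10, b_{13} = 6, b_{14} = 1, b_{15} = 7, b_{16} = 8, b_{17} = 0, b_{18} = 8, b_{19} = 8, b_{20} = 1, b_{21} = 9, b_{22} = 10, b_{23} = 4, b_{24} = 14, b_{25} = 3, b_{26} = 2, b_{27} = 5, b_{28} = 7, b_{29} = 12, b_{30} = 4, b_{31} = 1, b_{32} = 5, b_{33} = 6, b_{34} = 11, b_{35} = 2, b_{36} = 13, b_{37} = 0, b_{38} = 13, b_{39} = 13, b_{40} = 11, b_{41} = 9, b_{42} = 5.
The sequence repeats with period 40.
(2416 - 1) mod 40 = 15, so b_{2416} = b_{16} = 8.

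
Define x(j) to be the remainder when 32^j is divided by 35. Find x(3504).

1

Listing terms: x(0) = 1,  x(1) = 32,  x(2) = 9,  x(3) = 8,  x(4) = 11,  x(5) = 2,  x(6) = 29,  x(7) = 18,  x(8) = 16,  x(9) = 22,  x(10) = 4,  x(11) = 23,  x(12) = 1.
Since x(12) = x(0) = 1, the sequence is periodic with period 12.
So x(3504) = x(0 + ((3504-0) mod 12)) = x(0) = 1.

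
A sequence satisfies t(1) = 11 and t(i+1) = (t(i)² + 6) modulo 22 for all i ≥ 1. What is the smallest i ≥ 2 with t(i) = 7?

t(1) = 11, t(2) = 17, t(3) = 9, t(4) = 21, t(5) = 7, t(6) = 11.
The sequence repeats with period 5.
The value 7 first appears (with i ≥ 2) at t(5).

5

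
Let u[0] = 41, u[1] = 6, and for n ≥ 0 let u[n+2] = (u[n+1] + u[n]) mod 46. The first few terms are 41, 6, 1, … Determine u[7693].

Computing terms: u[0] = 41,  u[1] = 6,  u[2] = 1,  u[3] = 7,  u[4] = 8,  u[5] = 15,  u[6] = 23,  u[7] = 38,  u[8] = 15,  u[9] = 7,  u[10] = 22,  u[11] = 29,  u[12] = 5,  u[13] = 34,  u[14] = 39,  u[15] = 27,  u[16] = 20,  u[17] = 1,  u[18] = 21,  u[19] = 22,  u[20] = 43,  u[21] = 19,  u[22] = 16,  u[23] = 35,  u[24] = 5,  u[25] = 40,  u[26] = 45,  u[27] = 39,  u[28] = 38,  u[29] = 31,  u[30] = 23,  u[31] = 8,  u[32] = 31,  u[33] = 39,  u[34] = 24,  u[35] = 17,  u[36] = 41,  u[37] = 12,  u[38] = 7,  u[39] = 19,  u[40] = 26,  u[41] = 45,  u[42] = 25,  u[43] = 24,  u[44] = 3,  u[45] = 27,  u[46] = 30,  u[47] = 11,  u[48] = 41,  u[49] = 6.
The sequence repeats with period 48.
(7693 - 0) mod 48 = 13, so u[7693] = u[13] = 34.

34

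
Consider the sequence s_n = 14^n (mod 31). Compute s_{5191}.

14

s_0 = 1, s_1 = 14, s_2 = 10, s_3 = 16, s_4 = 7, s_5 = 5, s_6 = 8, s_7 = 19, s_8 = 18, s_9 = 4, s_{10} = 25, s_{11} = 9, s_{12} = 2, s_{13} = 28, s_{14} = 20, s_{15} = 1.
The sequence repeats with period 15.
(5191 - 0) mod 15 = 1, so s_{5191} = s_1 = 14.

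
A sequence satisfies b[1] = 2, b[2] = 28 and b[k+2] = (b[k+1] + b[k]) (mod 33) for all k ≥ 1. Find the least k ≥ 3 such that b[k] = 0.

b[1] = 2, b[2] = 28, b[3] = 30, b[4] = 25, b[5] = 22, b[6] = 14, b[7] = 3, b[8] = 17, b[9] = 20, b[10] = 4, b[11] = 24, b[12] = 28, b[13] = 19, b[14] = 14, b[15] = 0, b[16] = 14, b[17] = 14, b[18] = 28, b[19] = 9, b[20] = 4, b[21] = 13, b[22] = 17, b[23] = 30, b[24] = 14, b[25] = 11, b[26] = 25, b[27] = 3, b[28] = 28, b[29] = 31, b[30] = 26, b[31] = 24, b[32] = 17, b[33] = 8, b[34] = 25, b[35] = 0, b[36] = 25, b[37] = 25, b[38] = 17, b[39] = 9, b[40] = 26, b[41] = 2, b[42] = 28.
Since (b[41], b[42]) = (b[1], b[2]) = (2, 28) (two consecutive terms determine the rest), the sequence is periodic with period 40.
The value 0 first appears (with k ≥ 3) at b[15].

15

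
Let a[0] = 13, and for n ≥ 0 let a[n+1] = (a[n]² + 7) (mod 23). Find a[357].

Computing terms: a[0] = 13; a[1] = 15; a[2] = 2; a[3] = 11; a[4] = 13.
Since a[4] = a[0] = 13, the sequence is periodic with period 4.
(357 - 0) mod 4 = 1, so a[357] = a[1] = 15.

15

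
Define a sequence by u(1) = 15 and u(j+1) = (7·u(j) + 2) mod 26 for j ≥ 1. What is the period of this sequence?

12

Listing terms: u(1) = 15; u(2) = 3; u(3) = 23; u(4) = 7; u(5) = 25; u(6) = 21; u(7) = 19; u(8) = 5; u(9) = 11; u(10) = 1; u(11) = 9; u(12) = 13; u(13) = 15.
The sequence repeats with period 12.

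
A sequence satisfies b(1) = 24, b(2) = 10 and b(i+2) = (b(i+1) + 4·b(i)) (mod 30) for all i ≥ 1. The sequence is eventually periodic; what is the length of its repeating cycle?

24

b(1) = 24; b(2) = 10; b(3) = 16; b(4) = 26; b(5) = 0; b(6) = 14; b(7) = 14; b(8) = 10; b(9) = 6; b(10) = 16; b(11) = 10; b(12) = 14; b(13) = 24; b(14) = 20; b(15) = 26; b(16) = 16; b(17) = 0; b(18) = 4; b(19) = 4; b(20) = 20; b(21) = 6; b(22) = 26; b(23) = 20; b(24) = 4; b(25) = 24; b(26) = 10.
The sequence repeats with period 24.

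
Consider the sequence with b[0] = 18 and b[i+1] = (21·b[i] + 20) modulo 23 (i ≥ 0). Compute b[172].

16

We have b[0] = 18,  b[1] = 7,  b[2] = 6,  b[3] = 8,  b[4] = 4,  b[5] = 12,  b[6] = 19,  b[7] = 5,  b[8] = 10,  b[9] = 0,  b[10] = 20,  b[11] = 3,  b[12] = 14,  b[13] = 15,  b[14] = 13,  b[15] = 17,  b[16] = 9,  b[17] = 2,  b[18] = 16,  b[19] = 11,  b[20] = 21,  b[21] = 1,  b[22] = 18.
Since b[22] = b[0] = 18, the sequence is periodic with period 22.
So b[172] = b[0 + ((172-0) mod 22)] = b[18] = 16.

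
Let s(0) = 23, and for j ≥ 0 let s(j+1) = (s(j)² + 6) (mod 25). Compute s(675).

Computing terms: s(0) = 23, s(1) = 10, s(2) = 6, s(3) = 17, s(4) = 20, s(5) = 6.
Since s(5) = s(2) = 6, the sequence is eventually periodic: after a pre-period of length 2 it cycles with period 3.
For j ≥ 2, s(j) depends only on (j - 2) mod 3. (675 - 2) mod 3 = 1, so s(675) = s(3) = 17.

17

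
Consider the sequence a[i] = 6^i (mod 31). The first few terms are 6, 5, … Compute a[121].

6

We have a[1] = 6; a[2] = 5; a[3] = 30; a[4] = 25; a[5] = 26; a[6] = 1; a[7] = 6.
The sequence repeats with period 6.
So a[121] = a[1 + ((121-1) mod 6)] = a[1] = 6.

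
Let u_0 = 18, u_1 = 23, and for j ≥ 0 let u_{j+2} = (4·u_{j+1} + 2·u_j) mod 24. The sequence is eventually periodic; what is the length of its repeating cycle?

u_0 = 18, u_1 = 23, u_2 = 8, u_3 = 6, u_4 = 16, u_5 = 4, u_6 = 0, u_7 = 8, u_8 = 8, u_9 = 0, u_{10} = 16, u_{11} = 16, u_{12} = 0, u_{13} = 8.
Since (u_{12}, u_{13}) = (u_6, u_7) = (0, 8) (two consecutive terms determine the rest), the sequence is eventually periodic: after a pre-period of length 6 it cycles with period 6.

6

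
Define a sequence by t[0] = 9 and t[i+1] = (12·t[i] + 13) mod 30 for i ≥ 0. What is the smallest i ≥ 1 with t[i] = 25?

We have t[0] = 9,  t[1] = 1,  t[2] = 25,  t[3] = 13,  t[4] = 19,  t[5] = 1.
Since t[5] = t[1] = 1, the sequence is eventually periodic: after a pre-period of length 1 it cycles with period 4.
The value 25 first appears (with i ≥ 1) at t[2].

2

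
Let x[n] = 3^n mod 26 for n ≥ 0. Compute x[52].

Listing terms: x[0] = 1, x[1] = 3, x[2] = 9, x[3] = 1.
Since x[3] = x[0] = 1, the sequence is periodic with period 3.
So x[52] = x[0 + ((52-0) mod 3)] = x[1] = 3.

3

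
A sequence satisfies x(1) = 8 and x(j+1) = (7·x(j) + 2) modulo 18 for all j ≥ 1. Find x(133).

2

Listing terms: x(1) = 8,  x(2) = 4,  x(3) = 12,  x(4) = 14,  x(5) = 10,  x(6) = 0,  x(7) = 2,  x(8) = 16,  x(9) = 6,  x(10) = 8.
The sequence repeats with period 9.
(133 - 1) mod 9 = 6, so x(133) = x(7) = 2.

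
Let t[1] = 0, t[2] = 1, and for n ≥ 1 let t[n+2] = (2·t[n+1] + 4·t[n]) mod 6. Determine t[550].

2

Computing terms: t[1] = 0,  t[2] = 1,  t[3] = 2,  t[4] = 2,  t[5] = 0,  t[6] = 2,  t[7] = 4,  t[8] = 4,  t[9] = 0,  t[10] = 4,  t[11] = 2,  t[12] = 2.
Since (t[11], t[12]) = (t[3], t[4]) = (2, 2) (two consecutive terms determine the rest), the sequence is eventually periodic: after a pre-period of length 2 it cycles with period 8.
For n ≥ 3, t[n] depends only on (n - 3) mod 8. (550 - 3) mod 8 = 3, so t[550] = t[6] = 2.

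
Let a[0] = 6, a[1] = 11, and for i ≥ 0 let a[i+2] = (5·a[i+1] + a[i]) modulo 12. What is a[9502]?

5

a[0] = 6; a[1] = 11; a[2] = 1; a[3] = 4; a[4] = 9; a[5] = 1; a[6] = 2; a[7] = 11; a[8] = 9; a[9] = 8; a[10] = 1; a[11] = 1; a[12] = 6; a[13] = 7; a[14] = 5; a[15] = 8; a[16] = 9; a[17] = 5; a[18] = 10; a[19] = 7; a[20] = 9; a[21] = 4; a[22] = 5; a[23] = 5; a[24] = 6; a[25] = 11.
Since (a[24], a[25]) = (a[0], a[1]) = (6, 11) (two consecutive terms determine the rest), the sequence is periodic with period 24.
So a[9502] = a[0 + ((9502-0) mod 24)] = a[22] = 5.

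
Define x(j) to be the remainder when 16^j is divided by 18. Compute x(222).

10

Computing terms: x(0) = 1,  x(1) = 16,  x(2) = 4,  x(3) = 10,  x(4) = 16.
Since x(4) = x(1) = 16, the sequence is eventually periodic: after a pre-period of length 1 it cycles with period 3.
For j ≥ 1, x(j) depends only on (j - 1) mod 3. (222 - 1) mod 3 = 2, so x(222) = x(3) = 10.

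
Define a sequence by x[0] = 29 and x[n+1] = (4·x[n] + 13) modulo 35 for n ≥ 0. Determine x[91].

x[0] = 29, x[1] = 24, x[2] = 4, x[3] = 29.
The sequence repeats with period 3.
(91 - 0) mod 3 = 1, so x[91] = x[1] = 24.

24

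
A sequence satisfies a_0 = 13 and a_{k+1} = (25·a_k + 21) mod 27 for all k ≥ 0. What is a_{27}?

Listing terms: a_0 = 13; a_1 = 22; a_2 = 4; a_3 = 13.
Since a_3 = a_0 = 13, the sequence is periodic with period 3.
So a_{27} = a_{0 + ((27-0) mod 3)} = a_0 = 13.

13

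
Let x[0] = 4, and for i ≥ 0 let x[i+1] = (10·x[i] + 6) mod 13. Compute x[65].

5

x[0] = 4, x[1] = 7, x[2] = 11, x[3] = 12, x[4] = 9, x[5] = 5, x[6] = 4.
The sequence repeats with period 6.
(65 - 0) mod 6 = 5, so x[65] = x[5] = 5.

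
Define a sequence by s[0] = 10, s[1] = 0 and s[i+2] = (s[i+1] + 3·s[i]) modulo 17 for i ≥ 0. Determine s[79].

Listing terms: s[0] = 10, s[1] = 0, s[2] = 13, s[3] = 13, s[4] = 1, s[5] = 6, s[6] = 9, s[7] = 10, s[8] = 3, s[9] = 16, s[10] = 8, s[11] = 5, s[12] = 12, s[13] = 10, s[14] = 12, s[15] = 8, s[16] = 10, s[17] = 0.
Since (s[16], s[17]) = (s[0], s[1]) = (10, 0) (two consecutive terms determine the rest), the sequence is periodic with period 16.
So s[79] = s[0 + ((79-0) mod 16)] = s[15] = 8.

8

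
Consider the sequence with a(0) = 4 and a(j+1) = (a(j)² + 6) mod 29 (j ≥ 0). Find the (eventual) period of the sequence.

We have a(0) = 4, a(1) = 22, a(2) = 26, a(3) = 15, a(4) = 28, a(5) = 7, a(6) = 26.
Since a(6) = a(2) = 26, the sequence is eventually periodic: after a pre-period of length 2 it cycles with period 4.

4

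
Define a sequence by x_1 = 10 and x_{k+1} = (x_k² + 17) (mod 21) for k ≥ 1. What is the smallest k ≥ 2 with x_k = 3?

We have x_1 = 10, x_2 = 12, x_3 = 14, x_4 = 3, x_5 = 5, x_6 = 0, x_7 = 17, x_8 = 12.
Since x_8 = x_2 = 12, the sequence is eventually periodic: after a pre-period of length 1 it cycles with period 6.
The value 3 first appears (with k ≥ 2) at x_4.

4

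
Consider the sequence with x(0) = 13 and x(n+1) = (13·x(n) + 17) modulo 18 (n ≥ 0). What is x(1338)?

7

Computing terms: x(0) = 13,  x(1) = 6,  x(2) = 5,  x(3) = 10,  x(4) = 3,  x(5) = 2,  x(6) = 7,  x(7) = 0,  x(8) = 17,  x(9) = 4,  x(10) = 15,  x(11) = 14,  x(12) = 1,  x(13) = 12,  x(14) = 11,  x(15) = 16,  x(16) = 9,  x(17) = 8,  x(18) = 13.
The sequence repeats with period 18.
(1338 - 0) mod 18 = 6, so x(1338) = x(6) = 7.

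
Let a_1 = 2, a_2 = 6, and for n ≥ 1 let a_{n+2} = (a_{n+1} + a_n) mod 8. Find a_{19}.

2

Listing terms: a_1 = 2; a_2 = 6; a_3 = 0; a_4 = 6; a_5 = 6; a_6 = 4; a_7 = 2; a_8 = 6.
Since (a_7, a_8) = (a_1, a_2) = (2, 6) (two consecutive terms determine the rest), the sequence is periodic with period 6.
(19 - 1) mod 6 = 0, so a_{19} = a_1 = 2.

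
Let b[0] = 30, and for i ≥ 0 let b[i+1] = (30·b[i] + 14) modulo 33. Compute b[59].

Listing terms: b[0] = 30; b[1] = 23; b[2] = 11; b[3] = 14; b[4] = 5; b[5] = 32; b[6] = 17; b[7] = 29; b[8] = 26; b[9] = 2; b[10] = 8; b[11] = 23.
Since b[11] = b[1] = 23, the sequence is eventually periodic: after a pre-period of length 1 it cycles with period 10.
For i ≥ 1, b[i] depends only on (i - 1) mod 10. (59 - 1) mod 10 = 8, so b[59] = b[9] = 2.

2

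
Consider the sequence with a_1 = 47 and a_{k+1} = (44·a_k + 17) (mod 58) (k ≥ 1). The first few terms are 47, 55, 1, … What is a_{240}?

a_1 = 47; a_2 = 55; a_3 = 1; a_4 = 3; a_5 = 33; a_6 = 19; a_7 = 41; a_8 = 23; a_9 = 43; a_{10} = 53; a_{11} = 29; a_{12} = 17; a_{13} = 11; a_{14} = 37; a_{15} = 21; a_{16} = 13; a_{17} = 9; a_{18} = 7; a_{19} = 35; a_{20} = 49; a_{21} = 27; a_{22} = 45; a_{23} = 25; a_{24} = 15; a_{25} = 39; a_{26} = 51; a_{27} = 57; a_{28} = 31; a_{29} = 47.
Since a_{29} = a_1 = 47, the sequence is periodic with period 28.
So a_{240} = a_{1 + ((240-1) mod 28)} = a_{16} = 13.

13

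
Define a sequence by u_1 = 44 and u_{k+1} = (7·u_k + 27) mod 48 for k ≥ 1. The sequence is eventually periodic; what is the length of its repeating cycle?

Computing terms: u_1 = 44; u_2 = 47; u_3 = 20; u_4 = 23; u_5 = 44.
The sequence repeats with period 4.

4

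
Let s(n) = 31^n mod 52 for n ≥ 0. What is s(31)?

47

Listing terms: s(0) = 1, s(1) = 31, s(2) = 25, s(3) = 47, s(4) = 1.
Since s(4) = s(0) = 1, the sequence is periodic with period 4.
(31 - 0) mod 4 = 3, so s(31) = s(3) = 47.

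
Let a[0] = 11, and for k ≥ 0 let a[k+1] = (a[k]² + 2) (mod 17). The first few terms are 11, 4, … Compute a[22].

Computing terms: a[0] = 11, a[1] = 4, a[2] = 1, a[3] = 3, a[4] = 11.
The sequence repeats with period 4.
So a[22] = a[0 + ((22-0) mod 4)] = a[2] = 1.

1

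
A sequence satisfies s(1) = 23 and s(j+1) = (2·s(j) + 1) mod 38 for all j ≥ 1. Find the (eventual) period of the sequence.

18

We have s(1) = 23; s(2) = 9; s(3) = 19; s(4) = 1; s(5) = 3; s(6) = 7; s(7) = 15; s(8) = 31; s(9) = 25; s(10) = 13; s(11) = 27; s(12) = 17; s(13) = 35; s(14) = 33; s(15) = 29; s(16) = 21; s(17) = 5; s(18) = 11; s(19) = 23.
Since s(19) = s(1) = 23, the sequence is periodic with period 18.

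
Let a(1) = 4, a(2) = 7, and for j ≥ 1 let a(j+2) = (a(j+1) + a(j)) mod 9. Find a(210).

7

We have a(1) = 4; a(2) = 7; a(3) = 2; a(4) = 0; a(5) = 2; a(6) = 2; a(7) = 4; a(8) = 6; a(9) = 1; a(10) = 7; a(11) = 8; a(12) = 6; a(13) = 5; a(14) = 2; a(15) = 7; a(16) = 0; a(17) = 7; a(18) = 7; a(19) = 5; a(20) = 3; a(21) = 8; a(22) = 2; a(23) = 1; a(24) = 3; a(25) = 4; a(26) = 7.
The sequence repeats with period 24.
(210 - 1) mod 24 = 17, so a(210) = a(18) = 7.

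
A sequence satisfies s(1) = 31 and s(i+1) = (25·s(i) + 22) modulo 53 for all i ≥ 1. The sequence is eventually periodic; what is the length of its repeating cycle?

Listing terms: s(1) = 31, s(2) = 2, s(3) = 19, s(4) = 20, s(5) = 45, s(6) = 34, s(7) = 24, s(8) = 39, s(9) = 43, s(10) = 37, s(11) = 46, s(12) = 6, s(13) = 13, s(14) = 29, s(15) = 5, s(16) = 41, s(17) = 40, s(18) = 15, s(19) = 26, s(20) = 36, s(21) = 21, s(22) = 17, s(23) = 23, s(24) = 14, s(25) = 1, s(26) = 47, s(27) = 31.
Since s(27) = s(1) = 31, the sequence is periodic with period 26.

26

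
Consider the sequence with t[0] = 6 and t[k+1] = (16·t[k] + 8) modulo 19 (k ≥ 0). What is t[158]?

Computing terms: t[0] = 6,  t[1] = 9,  t[2] = 0,  t[3] = 8,  t[4] = 3,  t[5] = 18,  t[6] = 11,  t[7] = 13,  t[8] = 7,  t[9] = 6.
The sequence repeats with period 9.
So t[158] = t[0 + ((158-0) mod 9)] = t[5] = 18.

18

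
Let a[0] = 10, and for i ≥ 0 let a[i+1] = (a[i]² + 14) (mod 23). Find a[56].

0

We have a[0] = 10; a[1] = 22; a[2] = 15; a[3] = 9; a[4] = 3; a[5] = 0; a[6] = 14; a[7] = 3.
Since a[7] = a[4] = 3, the sequence is eventually periodic: after a pre-period of length 4 it cycles with period 3.
For i ≥ 4, a[i] depends only on (i - 4) mod 3. (56 - 4) mod 3 = 1, so a[56] = a[5] = 0.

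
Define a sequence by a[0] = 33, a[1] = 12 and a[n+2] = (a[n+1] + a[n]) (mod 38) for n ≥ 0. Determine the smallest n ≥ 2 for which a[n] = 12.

We have a[0] = 33,  a[1] = 12,  a[2] = 7,  a[3] = 19,  a[4] = 26,  a[5] = 7,  a[6] = 33,  a[7] = 2,  a[8] = 35,  a[9] = 37,  a[10] = 34,  a[11] = 33,  a[12] = 29,  a[13] = 24,  a[14] = 15,  a[15] = 1,  a[16] = 16,  a[17] = 17,  a[18] = 33,  a[19] = 12.
The sequence repeats with period 18.
The value 12 next appears (with n ≥ 2) at a[19].

19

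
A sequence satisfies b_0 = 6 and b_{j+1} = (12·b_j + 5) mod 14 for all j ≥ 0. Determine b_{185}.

3

Computing terms: b_0 = 6, b_1 = 7, b_2 = 5, b_3 = 9, b_4 = 1, b_5 = 3, b_6 = 13, b_7 = 7.
Since b_7 = b_1 = 7, the sequence is eventually periodic: after a pre-period of length 1 it cycles with period 6.
For j ≥ 1, b_j depends only on (j - 1) mod 6. (185 - 1) mod 6 = 4, so b_{185} = b_5 = 3.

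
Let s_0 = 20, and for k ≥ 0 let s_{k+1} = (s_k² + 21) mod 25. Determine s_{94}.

21

We have s_0 = 20, s_1 = 21, s_2 = 12, s_3 = 15, s_4 = 21.
Since s_4 = s_1 = 21, the sequence is eventually periodic: after a pre-period of length 1 it cycles with period 3.
For k ≥ 1, s_k depends only on (k - 1) mod 3. (94 - 1) mod 3 = 0, so s_{94} = s_1 = 21.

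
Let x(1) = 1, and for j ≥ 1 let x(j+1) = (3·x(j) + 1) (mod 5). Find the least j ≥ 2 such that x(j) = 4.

2

Computing terms: x(1) = 1; x(2) = 4; x(3) = 3; x(4) = 0; x(5) = 1.
The sequence repeats with period 4.
The value 4 first appears (with j ≥ 2) at x(2).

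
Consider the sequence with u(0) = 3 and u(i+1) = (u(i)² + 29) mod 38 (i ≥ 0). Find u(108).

u(0) = 3, u(1) = 0, u(2) = 29, u(3) = 34, u(4) = 7, u(5) = 2, u(6) = 33, u(7) = 16, u(8) = 19, u(9) = 10, u(10) = 15, u(11) = 26, u(12) = 21, u(13) = 14, u(14) = 35, u(15) = 0.
Since u(15) = u(1) = 0, the sequence is eventually periodic: after a pre-period of length 1 it cycles with period 14.
For i ≥ 1, u(i) depends only on (i - 1) mod 14. (108 - 1) mod 14 = 9, so u(108) = u(10) = 15.

15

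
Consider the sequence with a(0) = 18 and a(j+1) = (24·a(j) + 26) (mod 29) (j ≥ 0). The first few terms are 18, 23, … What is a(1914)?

Computing terms: a(0) = 18, a(1) = 23, a(2) = 27, a(3) = 7, a(4) = 20, a(5) = 13, a(6) = 19, a(7) = 18.
Since a(7) = a(0) = 18, the sequence is periodic with period 7.
(1914 - 0) mod 7 = 3, so a(1914) = a(3) = 7.

7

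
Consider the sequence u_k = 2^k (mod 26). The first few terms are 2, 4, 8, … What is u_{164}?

22

Computing terms: u_1 = 2,  u_2 = 4,  u_3 = 8,  u_4 = 16,  u_5 = 6,  u_6 = 12,  u_7 = 24,  u_8 = 22,  u_9 = 18,  u_{10} = 10,  u_{11} = 20,  u_{12} = 14,  u_{13} = 2.
Since u_{13} = u_1 = 2, the sequence is periodic with period 12.
So u_{164} = u_{1 + ((164-1) mod 12)} = u_8 = 22.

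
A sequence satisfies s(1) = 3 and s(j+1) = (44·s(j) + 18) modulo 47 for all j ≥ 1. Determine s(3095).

We have s(1) = 3,  s(2) = 9,  s(3) = 38,  s(4) = 45,  s(5) = 24,  s(6) = 40,  s(7) = 39,  s(8) = 42,  s(9) = 33,  s(10) = 13,  s(11) = 26,  s(12) = 34,  s(13) = 10,  s(14) = 35,  s(15) = 7,  s(16) = 44,  s(17) = 27,  s(18) = 31,  s(19) = 19,  s(20) = 8,  s(21) = 41,  s(22) = 36,  s(23) = 4,  s(24) = 6,  s(25) = 0,  s(26) = 18,  s(27) = 11,  s(28) = 32,  s(29) = 16,  s(30) = 17,  s(31) = 14,  s(32) = 23,  s(33) = 43,  s(34) = 30,  s(35) = 22,  s(36) = 46,  s(37) = 21,  s(38) = 2,  s(39) = 12,  s(40) = 29,  s(41) = 25,  s(42) = 37,  s(43) = 1,  s(44) = 15,  s(45) = 20,  s(46) = 5,  s(47) = 3.
The sequence repeats with period 46.
(3095 - 1) mod 46 = 12, so s(3095) = s(13) = 10.

10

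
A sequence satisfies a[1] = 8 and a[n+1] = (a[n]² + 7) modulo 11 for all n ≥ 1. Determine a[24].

a[1] = 8; a[2] = 5; a[3] = 10; a[4] = 8.
Since a[4] = a[1] = 8, the sequence is periodic with period 3.
So a[24] = a[1 + ((24-1) mod 3)] = a[3] = 10.

10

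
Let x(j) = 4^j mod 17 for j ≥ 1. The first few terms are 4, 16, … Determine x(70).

x(1) = 4, x(2) = 16, x(3) = 13, x(4) = 1, x(5) = 4.
Since x(5) = x(1) = 4, the sequence is periodic with period 4.
So x(70) = x(1 + ((70-1) mod 4)) = x(2) = 16.

16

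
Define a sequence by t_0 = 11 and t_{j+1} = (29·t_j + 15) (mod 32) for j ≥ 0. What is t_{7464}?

19

Computing terms: t_0 = 11; t_1 = 14; t_2 = 5; t_3 = 0; t_4 = 15; t_5 = 2; t_6 = 9; t_7 = 20; t_8 = 19; t_9 = 22; t_{10} = 13; t_{11} = 8; t_{12} = 23; t_{13} = 10; t_{14} = 17; t_{15} = 28; t_{16} = 27; t_{17} = 30; t_{18} = 21; t_{19} = 16; t_{20} = 31; t_{21} = 18; t_{22} = 25; t_{23} = 4; t_{24} = 3; t_{25} = 6; t_{26} = 29; t_{27} = 24; t_{28} = 7; t_{29} = 26; t_{30} = 1; t_{31} = 12; t_{32} = 11.
The sequence repeats with period 32.
So t_{7464} = t_{0 + ((7464-0) mod 32)} = t_8 = 19.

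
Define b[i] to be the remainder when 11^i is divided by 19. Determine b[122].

b[0] = 1,  b[1] = 11,  b[2] = 7,  b[3] = 1.
Since b[3] = b[0] = 1, the sequence is periodic with period 3.
(122 - 0) mod 3 = 2, so b[122] = b[2] = 7.

7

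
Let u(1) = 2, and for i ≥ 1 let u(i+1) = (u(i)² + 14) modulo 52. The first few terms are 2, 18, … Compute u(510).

Listing terms: u(1) = 2,  u(2) = 18,  u(3) = 26,  u(4) = 14,  u(5) = 2.
Since u(5) = u(1) = 2, the sequence is periodic with period 4.
(510 - 1) mod 4 = 1, so u(510) = u(2) = 18.

18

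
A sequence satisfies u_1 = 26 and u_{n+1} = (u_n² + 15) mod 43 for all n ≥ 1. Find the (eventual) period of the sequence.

We have u_1 = 26, u_2 = 3, u_3 = 24, u_4 = 32, u_5 = 7, u_6 = 21, u_7 = 26.
The sequence repeats with period 6.

6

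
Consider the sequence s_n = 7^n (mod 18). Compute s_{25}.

7

Listing terms: s_0 = 1, s_1 = 7, s_2 = 13, s_3 = 1.
Since s_3 = s_0 = 1, the sequence is periodic with period 3.
So s_{25} = s_{0 + ((25-0) mod 3)} = s_1 = 7.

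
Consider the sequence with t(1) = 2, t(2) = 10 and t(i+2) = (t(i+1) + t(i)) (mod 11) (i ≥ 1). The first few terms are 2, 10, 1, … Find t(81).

2

t(1) = 2,  t(2) = 10,  t(3) = 1,  t(4) = 0,  t(5) = 1,  t(6) = 1,  t(7) = 2,  t(8) = 3,  t(9) = 5,  t(10) = 8,  t(11) = 2,  t(12) = 10.
Since (t(11), t(12)) = (t(1), t(2)) = (2, 10) (two consecutive terms determine the rest), the sequence is periodic with period 10.
(81 - 1) mod 10 = 0, so t(81) = t(1) = 2.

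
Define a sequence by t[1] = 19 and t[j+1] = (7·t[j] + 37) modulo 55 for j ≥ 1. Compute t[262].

We have t[1] = 19; t[2] = 5; t[3] = 17; t[4] = 46; t[5] = 29; t[6] = 20; t[7] = 12; t[8] = 11; t[9] = 4; t[10] = 10; t[11] = 52; t[12] = 16; t[13] = 39; t[14] = 35; t[15] = 7; t[16] = 31; t[17] = 34; t[18] = 0; t[19] = 37; t[20] = 21; t[21] = 19.
The sequence repeats with period 20.
So t[262] = t[1 + ((262-1) mod 20)] = t[2] = 5.

5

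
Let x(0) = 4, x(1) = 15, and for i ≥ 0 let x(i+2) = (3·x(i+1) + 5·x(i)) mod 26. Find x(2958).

Listing terms: x(0) = 4, x(1) = 15, x(2) = 13, x(3) = 10, x(4) = 17, x(5) = 23, x(6) = 24, x(7) = 5, x(8) = 5, x(9) = 14, x(10) = 15, x(11) = 11, x(12) = 4, x(13) = 15.
Since (x(12), x(13)) = (x(0), x(1)) = (4, 15) (two consecutive terms determine the rest), the sequence is periodic with period 12.
(2958 - 0) mod 12 = 6, so x(2958) = x(6) = 24.

24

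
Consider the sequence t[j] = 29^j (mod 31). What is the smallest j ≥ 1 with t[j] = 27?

Computing terms: t[0] = 1; t[1] = 29; t[2] = 4; t[3] = 23; t[4] = 16; t[5] = 30; t[6] = 2; t[7] = 27; t[8] = 8; t[9] = 15; t[10] = 1.
The sequence repeats with period 10.
The value 27 first appears (with j ≥ 1) at t[7].

7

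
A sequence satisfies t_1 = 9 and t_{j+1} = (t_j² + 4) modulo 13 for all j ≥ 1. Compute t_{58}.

5

t_1 = 9; t_2 = 7; t_3 = 1; t_4 = 5; t_5 = 3; t_6 = 0; t_7 = 4; t_8 = 7.
Since t_8 = t_2 = 7, the sequence is eventually periodic: after a pre-period of length 1 it cycles with period 6.
For j ≥ 2, t_j depends only on (j - 2) mod 6. (58 - 2) mod 6 = 2, so t_{58} = t_4 = 5.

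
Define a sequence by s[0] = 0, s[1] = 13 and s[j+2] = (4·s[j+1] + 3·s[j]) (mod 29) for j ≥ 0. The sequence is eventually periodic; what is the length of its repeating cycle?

28

Computing terms: s[0] = 0, s[1] = 13, s[2] = 23, s[3] = 15, s[4] = 13, s[5] = 10, s[6] = 21, s[7] = 27, s[8] = 26, s[9] = 11, s[10] = 6, s[11] = 28, s[12] = 14, s[13] = 24, s[14] = 22, s[15] = 15, s[16] = 10, s[17] = 27, s[18] = 22, s[19] = 24, s[20] = 17, s[21] = 24, s[22] = 2, s[23] = 22, s[24] = 7, s[25] = 7, s[26] = 20, s[27] = 14, s[28] = 0, s[29] = 13.
The sequence repeats with period 28.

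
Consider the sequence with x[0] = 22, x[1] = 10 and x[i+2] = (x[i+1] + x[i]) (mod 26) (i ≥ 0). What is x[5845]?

6

Listing terms: x[0] = 22; x[1] = 10; x[2] = 6; x[3] = 16; x[4] = 22; x[5] = 12; x[6] = 8; x[7] = 20; x[8] = 2; x[9] = 22; x[10] = 24; x[11] = 20; x[12] = 18; x[13] = 12; x[14] = 4; x[15] = 16; x[16] = 20; x[17] = 10; x[18] = 4; x[19] = 14; x[20] = 18; x[21] = 6; x[22] = 24; x[23] = 4; x[24] = 2; x[25] = 6; x[26] = 8; x[27] = 14; x[28] = 22; x[29] = 10.
The sequence repeats with period 28.
So x[5845] = x[0 + ((5845-0) mod 28)] = x[21] = 6.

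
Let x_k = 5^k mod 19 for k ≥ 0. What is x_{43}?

16

We have x_0 = 1,  x_1 = 5,  x_2 = 6,  x_3 = 11,  x_4 = 17,  x_5 = 9,  x_6 = 7,  x_7 = 16,  x_8 = 4,  x_9 = 1.
Since x_9 = x_0 = 1, the sequence is periodic with period 9.
So x_{43} = x_{0 + ((43-0) mod 9)} = x_7 = 16.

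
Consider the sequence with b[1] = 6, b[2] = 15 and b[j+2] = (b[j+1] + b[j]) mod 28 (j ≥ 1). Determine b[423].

17

We have b[1] = 6,  b[2] = 15,  b[3] = 21,  b[4] = 8,  b[5] = 1,  b[6] = 9,  b[7] = 10,  b[8] = 19,  b[9] = 1,  b[10] = 20,  b[11] = 21,  b[12] = 13,  b[13] = 6,  b[14] = 19,  b[15] = 25,  b[16] = 16,  b[17] = 13,  b[18] = 1,  b[19] = 14,  b[20] = 15,  b[21] = 1,  b[22] = 16,  b[23] = 17,  b[24] = 5,  b[25] = 22,  b[26] = 27,  b[27] = 21,  b[28] = 20,  b[29] = 13,  b[30] = 5,  b[31] = 18,  b[32] = 23,  b[33] = 13,  b[34] = 8,  b[35] = 21,  b[36] = 1,  b[37] = 22,  b[38] = 23,  b[39] = 17,  b[40] = 12,  b[41] = 1,  b[42] = 13,  b[43] = 14,  b[44] = 27,  b[45] = 13,  b[46] = 12,  b[47] = 25,  b[48] = 9,  b[49] = 6,  b[50] = 15.
Since (b[49], b[50]) = (b[1], b[2]) = (6, 15) (two consecutive terms determine the rest), the sequence is periodic with period 48.
So b[423] = b[1 + ((423-1) mod 48)] = b[39] = 17.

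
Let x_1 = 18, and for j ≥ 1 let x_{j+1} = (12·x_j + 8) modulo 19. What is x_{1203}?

17

We have x_1 = 18, x_2 = 15, x_3 = 17, x_4 = 3, x_5 = 6, x_6 = 4, x_7 = 18.
The sequence repeats with period 6.
(1203 - 1) mod 6 = 2, so x_{1203} = x_3 = 17.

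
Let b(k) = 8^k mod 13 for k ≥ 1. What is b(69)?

We have b(1) = 8,  b(2) = 12,  b(3) = 5,  b(4) = 1,  b(5) = 8.
The sequence repeats with period 4.
(69 - 1) mod 4 = 0, so b(69) = b(1) = 8.

8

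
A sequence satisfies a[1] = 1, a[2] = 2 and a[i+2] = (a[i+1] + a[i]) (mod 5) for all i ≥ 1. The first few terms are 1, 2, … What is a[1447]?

1

Computing terms: a[1] = 1,  a[2] = 2,  a[3] = 3,  a[4] = 0,  a[5] = 3,  a[6] = 3,  a[7] = 1,  a[8] = 4,  a[9] = 0,  a[10] = 4,  a[11] = 4,  a[12] = 3,  a[13] = 2,  a[14] = 0,  a[15] = 2,  a[16] = 2,  a[17] = 4,  a[18] = 1,  a[19] = 0,  a[20] = 1,  a[21] = 1,  a[22] = 2.
The sequence repeats with period 20.
So a[1447] = a[1 + ((1447-1) mod 20)] = a[7] = 1.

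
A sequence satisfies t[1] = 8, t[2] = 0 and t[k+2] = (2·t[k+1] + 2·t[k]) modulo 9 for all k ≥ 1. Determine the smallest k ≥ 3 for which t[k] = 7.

3

Computing terms: t[1] = 8; t[2] = 0; t[3] = 7; t[4] = 5; t[5] = 6; t[6] = 4; t[7] = 2; t[8] = 3; t[9] = 1; t[10] = 8; t[11] = 0.
The sequence repeats with period 9.
The value 7 first appears (with k ≥ 3) at t[3].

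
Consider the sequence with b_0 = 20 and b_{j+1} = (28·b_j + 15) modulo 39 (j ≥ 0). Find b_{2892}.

Listing terms: b_0 = 20, b_1 = 29, b_2 = 8, b_3 = 5, b_4 = 38, b_5 = 26, b_6 = 2, b_7 = 32, b_8 = 14, b_9 = 17, b_{10} = 23, b_{11} = 35, b_{12} = 20.
Since b_{12} = b_0 = 20, the sequence is periodic with period 12.
(2892 - 0) mod 12 = 0, so b_{2892} = b_0 = 20.

20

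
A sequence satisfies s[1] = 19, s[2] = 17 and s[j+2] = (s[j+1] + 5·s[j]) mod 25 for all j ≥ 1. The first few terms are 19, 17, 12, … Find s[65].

7

Listing terms: s[1] = 19; s[2] = 17; s[3] = 12; s[4] = 22; s[5] = 7; s[6] = 17; s[7] = 2; s[8] = 12; s[9] = 22.
Since (s[8], s[9]) = (s[3], s[4]) = (12, 22) (two consecutive terms determine the rest), the sequence is eventually periodic: after a pre-period of length 2 it cycles with period 5.
For j ≥ 3, s[j] depends only on (j - 3) mod 5. (65 - 3) mod 5 = 2, so s[65] = s[5] = 7.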